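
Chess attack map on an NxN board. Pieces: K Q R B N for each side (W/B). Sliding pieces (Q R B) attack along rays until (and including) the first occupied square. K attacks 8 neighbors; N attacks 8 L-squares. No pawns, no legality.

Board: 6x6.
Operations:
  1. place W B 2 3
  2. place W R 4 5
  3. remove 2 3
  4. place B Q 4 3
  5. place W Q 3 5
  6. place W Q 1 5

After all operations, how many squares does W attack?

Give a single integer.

Answer: 24

Derivation:
Op 1: place WB@(2,3)
Op 2: place WR@(4,5)
Op 3: remove (2,3)
Op 4: place BQ@(4,3)
Op 5: place WQ@(3,5)
Op 6: place WQ@(1,5)
Per-piece attacks for W:
  WQ@(1,5): attacks (1,4) (1,3) (1,2) (1,1) (1,0) (2,5) (3,5) (0,5) (2,4) (3,3) (4,2) (5,1) (0,4) [ray(1,0) blocked at (3,5)]
  WQ@(3,5): attacks (3,4) (3,3) (3,2) (3,1) (3,0) (4,5) (2,5) (1,5) (4,4) (5,3) (2,4) (1,3) (0,2) [ray(1,0) blocked at (4,5); ray(-1,0) blocked at (1,5)]
  WR@(4,5): attacks (4,4) (4,3) (5,5) (3,5) [ray(0,-1) blocked at (4,3); ray(-1,0) blocked at (3,5)]
Union (24 distinct): (0,2) (0,4) (0,5) (1,0) (1,1) (1,2) (1,3) (1,4) (1,5) (2,4) (2,5) (3,0) (3,1) (3,2) (3,3) (3,4) (3,5) (4,2) (4,3) (4,4) (4,5) (5,1) (5,3) (5,5)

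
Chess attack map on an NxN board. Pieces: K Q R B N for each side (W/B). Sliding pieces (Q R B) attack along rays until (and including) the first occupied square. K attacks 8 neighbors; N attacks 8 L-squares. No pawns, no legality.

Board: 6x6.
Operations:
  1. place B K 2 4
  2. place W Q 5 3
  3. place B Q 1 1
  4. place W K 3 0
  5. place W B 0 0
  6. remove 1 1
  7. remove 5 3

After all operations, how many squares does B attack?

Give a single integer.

Answer: 8

Derivation:
Op 1: place BK@(2,4)
Op 2: place WQ@(5,3)
Op 3: place BQ@(1,1)
Op 4: place WK@(3,0)
Op 5: place WB@(0,0)
Op 6: remove (1,1)
Op 7: remove (5,3)
Per-piece attacks for B:
  BK@(2,4): attacks (2,5) (2,3) (3,4) (1,4) (3,5) (3,3) (1,5) (1,3)
Union (8 distinct): (1,3) (1,4) (1,5) (2,3) (2,5) (3,3) (3,4) (3,5)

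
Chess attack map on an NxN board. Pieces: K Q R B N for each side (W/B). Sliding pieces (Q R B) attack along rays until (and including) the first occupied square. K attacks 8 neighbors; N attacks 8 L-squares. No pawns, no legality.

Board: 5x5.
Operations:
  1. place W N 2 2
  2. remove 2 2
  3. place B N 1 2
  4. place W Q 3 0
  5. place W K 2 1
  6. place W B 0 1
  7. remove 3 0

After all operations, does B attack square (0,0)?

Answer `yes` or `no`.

Answer: yes

Derivation:
Op 1: place WN@(2,2)
Op 2: remove (2,2)
Op 3: place BN@(1,2)
Op 4: place WQ@(3,0)
Op 5: place WK@(2,1)
Op 6: place WB@(0,1)
Op 7: remove (3,0)
Per-piece attacks for B:
  BN@(1,2): attacks (2,4) (3,3) (0,4) (2,0) (3,1) (0,0)
B attacks (0,0): yes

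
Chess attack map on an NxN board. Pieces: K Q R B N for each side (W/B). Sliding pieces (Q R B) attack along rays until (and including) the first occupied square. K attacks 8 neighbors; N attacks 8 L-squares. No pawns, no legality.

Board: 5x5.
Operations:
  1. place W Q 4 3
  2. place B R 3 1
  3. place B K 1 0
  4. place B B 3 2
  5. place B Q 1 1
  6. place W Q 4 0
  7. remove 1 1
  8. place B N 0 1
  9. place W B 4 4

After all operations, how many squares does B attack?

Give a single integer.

Answer: 14

Derivation:
Op 1: place WQ@(4,3)
Op 2: place BR@(3,1)
Op 3: place BK@(1,0)
Op 4: place BB@(3,2)
Op 5: place BQ@(1,1)
Op 6: place WQ@(4,0)
Op 7: remove (1,1)
Op 8: place BN@(0,1)
Op 9: place WB@(4,4)
Per-piece attacks for B:
  BN@(0,1): attacks (1,3) (2,2) (2,0)
  BK@(1,0): attacks (1,1) (2,0) (0,0) (2,1) (0,1)
  BR@(3,1): attacks (3,2) (3,0) (4,1) (2,1) (1,1) (0,1) [ray(0,1) blocked at (3,2); ray(-1,0) blocked at (0,1)]
  BB@(3,2): attacks (4,3) (4,1) (2,3) (1,4) (2,1) (1,0) [ray(1,1) blocked at (4,3); ray(-1,-1) blocked at (1,0)]
Union (14 distinct): (0,0) (0,1) (1,0) (1,1) (1,3) (1,4) (2,0) (2,1) (2,2) (2,3) (3,0) (3,2) (4,1) (4,3)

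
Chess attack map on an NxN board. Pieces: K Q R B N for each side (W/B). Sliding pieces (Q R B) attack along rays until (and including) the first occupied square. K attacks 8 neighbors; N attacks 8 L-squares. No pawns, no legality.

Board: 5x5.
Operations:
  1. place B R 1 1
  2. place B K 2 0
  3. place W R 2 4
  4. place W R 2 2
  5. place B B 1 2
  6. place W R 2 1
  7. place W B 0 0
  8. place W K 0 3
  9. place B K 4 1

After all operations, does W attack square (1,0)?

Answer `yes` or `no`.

Op 1: place BR@(1,1)
Op 2: place BK@(2,0)
Op 3: place WR@(2,4)
Op 4: place WR@(2,2)
Op 5: place BB@(1,2)
Op 6: place WR@(2,1)
Op 7: place WB@(0,0)
Op 8: place WK@(0,3)
Op 9: place BK@(4,1)
Per-piece attacks for W:
  WB@(0,0): attacks (1,1) [ray(1,1) blocked at (1,1)]
  WK@(0,3): attacks (0,4) (0,2) (1,3) (1,4) (1,2)
  WR@(2,1): attacks (2,2) (2,0) (3,1) (4,1) (1,1) [ray(0,1) blocked at (2,2); ray(0,-1) blocked at (2,0); ray(1,0) blocked at (4,1); ray(-1,0) blocked at (1,1)]
  WR@(2,2): attacks (2,3) (2,4) (2,1) (3,2) (4,2) (1,2) [ray(0,1) blocked at (2,4); ray(0,-1) blocked at (2,1); ray(-1,0) blocked at (1,2)]
  WR@(2,4): attacks (2,3) (2,2) (3,4) (4,4) (1,4) (0,4) [ray(0,-1) blocked at (2,2)]
W attacks (1,0): no

Answer: no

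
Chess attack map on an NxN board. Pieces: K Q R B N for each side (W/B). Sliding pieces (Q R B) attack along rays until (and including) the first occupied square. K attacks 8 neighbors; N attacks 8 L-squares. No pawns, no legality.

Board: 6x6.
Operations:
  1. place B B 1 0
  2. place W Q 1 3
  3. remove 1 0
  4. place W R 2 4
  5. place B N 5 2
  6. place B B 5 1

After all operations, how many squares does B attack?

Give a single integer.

Answer: 6

Derivation:
Op 1: place BB@(1,0)
Op 2: place WQ@(1,3)
Op 3: remove (1,0)
Op 4: place WR@(2,4)
Op 5: place BN@(5,2)
Op 6: place BB@(5,1)
Per-piece attacks for B:
  BB@(5,1): attacks (4,2) (3,3) (2,4) (4,0) [ray(-1,1) blocked at (2,4)]
  BN@(5,2): attacks (4,4) (3,3) (4,0) (3,1)
Union (6 distinct): (2,4) (3,1) (3,3) (4,0) (4,2) (4,4)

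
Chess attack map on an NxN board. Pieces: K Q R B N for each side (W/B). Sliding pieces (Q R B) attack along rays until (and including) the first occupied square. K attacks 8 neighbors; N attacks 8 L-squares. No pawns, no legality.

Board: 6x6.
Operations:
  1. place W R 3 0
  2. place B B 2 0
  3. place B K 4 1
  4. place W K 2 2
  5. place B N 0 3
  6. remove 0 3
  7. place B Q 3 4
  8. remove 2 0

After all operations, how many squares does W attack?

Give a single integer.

Answer: 14

Derivation:
Op 1: place WR@(3,0)
Op 2: place BB@(2,0)
Op 3: place BK@(4,1)
Op 4: place WK@(2,2)
Op 5: place BN@(0,3)
Op 6: remove (0,3)
Op 7: place BQ@(3,4)
Op 8: remove (2,0)
Per-piece attacks for W:
  WK@(2,2): attacks (2,3) (2,1) (3,2) (1,2) (3,3) (3,1) (1,3) (1,1)
  WR@(3,0): attacks (3,1) (3,2) (3,3) (3,4) (4,0) (5,0) (2,0) (1,0) (0,0) [ray(0,1) blocked at (3,4)]
Union (14 distinct): (0,0) (1,0) (1,1) (1,2) (1,3) (2,0) (2,1) (2,3) (3,1) (3,2) (3,3) (3,4) (4,0) (5,0)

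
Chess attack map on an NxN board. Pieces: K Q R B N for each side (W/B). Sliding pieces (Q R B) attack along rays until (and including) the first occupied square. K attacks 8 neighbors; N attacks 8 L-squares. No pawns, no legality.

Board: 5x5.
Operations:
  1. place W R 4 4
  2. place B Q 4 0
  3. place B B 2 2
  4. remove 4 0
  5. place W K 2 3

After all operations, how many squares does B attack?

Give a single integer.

Op 1: place WR@(4,4)
Op 2: place BQ@(4,0)
Op 3: place BB@(2,2)
Op 4: remove (4,0)
Op 5: place WK@(2,3)
Per-piece attacks for B:
  BB@(2,2): attacks (3,3) (4,4) (3,1) (4,0) (1,3) (0,4) (1,1) (0,0) [ray(1,1) blocked at (4,4)]
Union (8 distinct): (0,0) (0,4) (1,1) (1,3) (3,1) (3,3) (4,0) (4,4)

Answer: 8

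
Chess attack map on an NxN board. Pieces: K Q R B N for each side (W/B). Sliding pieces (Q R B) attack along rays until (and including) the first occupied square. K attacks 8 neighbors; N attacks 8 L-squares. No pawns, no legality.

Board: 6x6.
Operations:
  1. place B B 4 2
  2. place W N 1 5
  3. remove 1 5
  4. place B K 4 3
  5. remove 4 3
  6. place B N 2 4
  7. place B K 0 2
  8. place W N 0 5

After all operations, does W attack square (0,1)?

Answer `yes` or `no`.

Answer: no

Derivation:
Op 1: place BB@(4,2)
Op 2: place WN@(1,5)
Op 3: remove (1,5)
Op 4: place BK@(4,3)
Op 5: remove (4,3)
Op 6: place BN@(2,4)
Op 7: place BK@(0,2)
Op 8: place WN@(0,5)
Per-piece attacks for W:
  WN@(0,5): attacks (1,3) (2,4)
W attacks (0,1): no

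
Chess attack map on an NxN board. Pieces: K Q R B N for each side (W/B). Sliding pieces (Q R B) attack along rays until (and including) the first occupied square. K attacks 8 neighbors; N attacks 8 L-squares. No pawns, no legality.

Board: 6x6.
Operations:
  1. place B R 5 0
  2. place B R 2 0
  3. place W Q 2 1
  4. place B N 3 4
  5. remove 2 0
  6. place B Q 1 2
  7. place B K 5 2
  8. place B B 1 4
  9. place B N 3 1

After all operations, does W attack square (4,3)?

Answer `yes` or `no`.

Answer: yes

Derivation:
Op 1: place BR@(5,0)
Op 2: place BR@(2,0)
Op 3: place WQ@(2,1)
Op 4: place BN@(3,4)
Op 5: remove (2,0)
Op 6: place BQ@(1,2)
Op 7: place BK@(5,2)
Op 8: place BB@(1,4)
Op 9: place BN@(3,1)
Per-piece attacks for W:
  WQ@(2,1): attacks (2,2) (2,3) (2,4) (2,5) (2,0) (3,1) (1,1) (0,1) (3,2) (4,3) (5,4) (3,0) (1,2) (1,0) [ray(1,0) blocked at (3,1); ray(-1,1) blocked at (1,2)]
W attacks (4,3): yes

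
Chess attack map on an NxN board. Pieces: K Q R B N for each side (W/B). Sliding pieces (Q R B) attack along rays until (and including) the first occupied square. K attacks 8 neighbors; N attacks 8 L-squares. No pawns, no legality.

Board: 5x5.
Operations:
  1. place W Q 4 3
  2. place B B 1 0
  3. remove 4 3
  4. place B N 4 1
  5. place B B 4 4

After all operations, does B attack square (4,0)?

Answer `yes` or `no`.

Answer: no

Derivation:
Op 1: place WQ@(4,3)
Op 2: place BB@(1,0)
Op 3: remove (4,3)
Op 4: place BN@(4,1)
Op 5: place BB@(4,4)
Per-piece attacks for B:
  BB@(1,0): attacks (2,1) (3,2) (4,3) (0,1)
  BN@(4,1): attacks (3,3) (2,2) (2,0)
  BB@(4,4): attacks (3,3) (2,2) (1,1) (0,0)
B attacks (4,0): no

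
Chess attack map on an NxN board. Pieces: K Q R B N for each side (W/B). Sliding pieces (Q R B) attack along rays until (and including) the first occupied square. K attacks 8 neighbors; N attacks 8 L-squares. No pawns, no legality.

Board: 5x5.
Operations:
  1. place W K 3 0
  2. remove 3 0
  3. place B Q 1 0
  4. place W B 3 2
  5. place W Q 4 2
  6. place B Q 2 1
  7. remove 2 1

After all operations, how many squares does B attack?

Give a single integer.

Answer: 11

Derivation:
Op 1: place WK@(3,0)
Op 2: remove (3,0)
Op 3: place BQ@(1,0)
Op 4: place WB@(3,2)
Op 5: place WQ@(4,2)
Op 6: place BQ@(2,1)
Op 7: remove (2,1)
Per-piece attacks for B:
  BQ@(1,0): attacks (1,1) (1,2) (1,3) (1,4) (2,0) (3,0) (4,0) (0,0) (2,1) (3,2) (0,1) [ray(1,1) blocked at (3,2)]
Union (11 distinct): (0,0) (0,1) (1,1) (1,2) (1,3) (1,4) (2,0) (2,1) (3,0) (3,2) (4,0)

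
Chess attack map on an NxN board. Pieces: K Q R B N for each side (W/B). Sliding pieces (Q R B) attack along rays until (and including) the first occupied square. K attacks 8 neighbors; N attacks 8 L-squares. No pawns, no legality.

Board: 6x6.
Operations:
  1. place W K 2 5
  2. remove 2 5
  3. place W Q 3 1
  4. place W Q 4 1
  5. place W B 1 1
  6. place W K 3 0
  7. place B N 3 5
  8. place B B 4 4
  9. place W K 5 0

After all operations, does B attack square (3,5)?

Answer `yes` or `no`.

Op 1: place WK@(2,5)
Op 2: remove (2,5)
Op 3: place WQ@(3,1)
Op 4: place WQ@(4,1)
Op 5: place WB@(1,1)
Op 6: place WK@(3,0)
Op 7: place BN@(3,5)
Op 8: place BB@(4,4)
Op 9: place WK@(5,0)
Per-piece attacks for B:
  BN@(3,5): attacks (4,3) (5,4) (2,3) (1,4)
  BB@(4,4): attacks (5,5) (5,3) (3,5) (3,3) (2,2) (1,1) [ray(-1,1) blocked at (3,5); ray(-1,-1) blocked at (1,1)]
B attacks (3,5): yes

Answer: yes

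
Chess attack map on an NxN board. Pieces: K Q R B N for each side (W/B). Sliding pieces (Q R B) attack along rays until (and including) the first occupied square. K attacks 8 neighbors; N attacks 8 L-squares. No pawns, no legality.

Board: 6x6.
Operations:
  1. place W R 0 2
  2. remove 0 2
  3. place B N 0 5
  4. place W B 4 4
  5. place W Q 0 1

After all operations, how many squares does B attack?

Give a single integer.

Op 1: place WR@(0,2)
Op 2: remove (0,2)
Op 3: place BN@(0,5)
Op 4: place WB@(4,4)
Op 5: place WQ@(0,1)
Per-piece attacks for B:
  BN@(0,5): attacks (1,3) (2,4)
Union (2 distinct): (1,3) (2,4)

Answer: 2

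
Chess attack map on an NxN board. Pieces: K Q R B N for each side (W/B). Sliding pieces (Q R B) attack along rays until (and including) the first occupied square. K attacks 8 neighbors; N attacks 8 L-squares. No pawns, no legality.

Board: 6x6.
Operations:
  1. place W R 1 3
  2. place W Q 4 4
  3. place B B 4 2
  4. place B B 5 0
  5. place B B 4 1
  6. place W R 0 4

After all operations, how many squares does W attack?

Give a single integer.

Answer: 24

Derivation:
Op 1: place WR@(1,3)
Op 2: place WQ@(4,4)
Op 3: place BB@(4,2)
Op 4: place BB@(5,0)
Op 5: place BB@(4,1)
Op 6: place WR@(0,4)
Per-piece attacks for W:
  WR@(0,4): attacks (0,5) (0,3) (0,2) (0,1) (0,0) (1,4) (2,4) (3,4) (4,4) [ray(1,0) blocked at (4,4)]
  WR@(1,3): attacks (1,4) (1,5) (1,2) (1,1) (1,0) (2,3) (3,3) (4,3) (5,3) (0,3)
  WQ@(4,4): attacks (4,5) (4,3) (4,2) (5,4) (3,4) (2,4) (1,4) (0,4) (5,5) (5,3) (3,5) (3,3) (2,2) (1,1) (0,0) [ray(0,-1) blocked at (4,2); ray(-1,0) blocked at (0,4)]
Union (24 distinct): (0,0) (0,1) (0,2) (0,3) (0,4) (0,5) (1,0) (1,1) (1,2) (1,4) (1,5) (2,2) (2,3) (2,4) (3,3) (3,4) (3,5) (4,2) (4,3) (4,4) (4,5) (5,3) (5,4) (5,5)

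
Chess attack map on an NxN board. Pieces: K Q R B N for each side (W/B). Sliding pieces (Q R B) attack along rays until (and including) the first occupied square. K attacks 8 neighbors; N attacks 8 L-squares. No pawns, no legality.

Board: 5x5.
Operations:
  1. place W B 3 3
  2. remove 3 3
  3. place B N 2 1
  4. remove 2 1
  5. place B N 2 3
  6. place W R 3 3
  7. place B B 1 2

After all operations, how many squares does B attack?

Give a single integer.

Op 1: place WB@(3,3)
Op 2: remove (3,3)
Op 3: place BN@(2,1)
Op 4: remove (2,1)
Op 5: place BN@(2,3)
Op 6: place WR@(3,3)
Op 7: place BB@(1,2)
Per-piece attacks for B:
  BB@(1,2): attacks (2,3) (2,1) (3,0) (0,3) (0,1) [ray(1,1) blocked at (2,3)]
  BN@(2,3): attacks (4,4) (0,4) (3,1) (4,2) (1,1) (0,2)
Union (11 distinct): (0,1) (0,2) (0,3) (0,4) (1,1) (2,1) (2,3) (3,0) (3,1) (4,2) (4,4)

Answer: 11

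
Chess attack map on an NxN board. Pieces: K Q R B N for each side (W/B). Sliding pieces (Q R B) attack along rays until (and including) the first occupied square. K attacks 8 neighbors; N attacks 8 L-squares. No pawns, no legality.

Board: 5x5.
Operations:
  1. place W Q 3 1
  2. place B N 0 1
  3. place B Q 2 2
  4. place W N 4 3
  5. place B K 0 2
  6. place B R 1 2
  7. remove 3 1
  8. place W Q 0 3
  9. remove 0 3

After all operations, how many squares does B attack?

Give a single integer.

Answer: 21

Derivation:
Op 1: place WQ@(3,1)
Op 2: place BN@(0,1)
Op 3: place BQ@(2,2)
Op 4: place WN@(4,3)
Op 5: place BK@(0,2)
Op 6: place BR@(1,2)
Op 7: remove (3,1)
Op 8: place WQ@(0,3)
Op 9: remove (0,3)
Per-piece attacks for B:
  BN@(0,1): attacks (1,3) (2,2) (2,0)
  BK@(0,2): attacks (0,3) (0,1) (1,2) (1,3) (1,1)
  BR@(1,2): attacks (1,3) (1,4) (1,1) (1,0) (2,2) (0,2) [ray(1,0) blocked at (2,2); ray(-1,0) blocked at (0,2)]
  BQ@(2,2): attacks (2,3) (2,4) (2,1) (2,0) (3,2) (4,2) (1,2) (3,3) (4,4) (3,1) (4,0) (1,3) (0,4) (1,1) (0,0) [ray(-1,0) blocked at (1,2)]
Union (21 distinct): (0,0) (0,1) (0,2) (0,3) (0,4) (1,0) (1,1) (1,2) (1,3) (1,4) (2,0) (2,1) (2,2) (2,3) (2,4) (3,1) (3,2) (3,3) (4,0) (4,2) (4,4)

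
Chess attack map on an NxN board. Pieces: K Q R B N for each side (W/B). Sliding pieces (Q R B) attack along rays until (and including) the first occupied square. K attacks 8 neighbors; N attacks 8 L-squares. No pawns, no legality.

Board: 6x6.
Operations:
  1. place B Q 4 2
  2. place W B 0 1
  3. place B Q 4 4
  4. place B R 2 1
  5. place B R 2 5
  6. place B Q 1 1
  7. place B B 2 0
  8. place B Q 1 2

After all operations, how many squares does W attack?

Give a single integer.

Answer: 2

Derivation:
Op 1: place BQ@(4,2)
Op 2: place WB@(0,1)
Op 3: place BQ@(4,4)
Op 4: place BR@(2,1)
Op 5: place BR@(2,5)
Op 6: place BQ@(1,1)
Op 7: place BB@(2,0)
Op 8: place BQ@(1,2)
Per-piece attacks for W:
  WB@(0,1): attacks (1,2) (1,0) [ray(1,1) blocked at (1,2)]
Union (2 distinct): (1,0) (1,2)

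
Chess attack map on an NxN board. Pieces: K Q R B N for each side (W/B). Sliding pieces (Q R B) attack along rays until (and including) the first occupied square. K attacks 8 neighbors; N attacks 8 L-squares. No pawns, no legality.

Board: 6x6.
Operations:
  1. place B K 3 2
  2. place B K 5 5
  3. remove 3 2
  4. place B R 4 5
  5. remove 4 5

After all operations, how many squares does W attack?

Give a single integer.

Answer: 0

Derivation:
Op 1: place BK@(3,2)
Op 2: place BK@(5,5)
Op 3: remove (3,2)
Op 4: place BR@(4,5)
Op 5: remove (4,5)
Per-piece attacks for W:
Union (0 distinct): (none)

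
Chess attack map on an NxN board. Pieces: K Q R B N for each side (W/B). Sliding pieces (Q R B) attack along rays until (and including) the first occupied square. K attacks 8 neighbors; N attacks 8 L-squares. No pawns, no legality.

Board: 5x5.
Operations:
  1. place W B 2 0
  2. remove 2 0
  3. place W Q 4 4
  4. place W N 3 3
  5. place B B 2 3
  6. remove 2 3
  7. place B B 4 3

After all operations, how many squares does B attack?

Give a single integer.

Op 1: place WB@(2,0)
Op 2: remove (2,0)
Op 3: place WQ@(4,4)
Op 4: place WN@(3,3)
Op 5: place BB@(2,3)
Op 6: remove (2,3)
Op 7: place BB@(4,3)
Per-piece attacks for B:
  BB@(4,3): attacks (3,4) (3,2) (2,1) (1,0)
Union (4 distinct): (1,0) (2,1) (3,2) (3,4)

Answer: 4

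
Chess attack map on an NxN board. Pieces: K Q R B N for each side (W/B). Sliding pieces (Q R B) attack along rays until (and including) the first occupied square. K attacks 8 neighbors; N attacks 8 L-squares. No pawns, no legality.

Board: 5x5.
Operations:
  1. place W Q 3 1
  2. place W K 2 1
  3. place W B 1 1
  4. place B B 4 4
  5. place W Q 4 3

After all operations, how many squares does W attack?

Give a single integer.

Op 1: place WQ@(3,1)
Op 2: place WK@(2,1)
Op 3: place WB@(1,1)
Op 4: place BB@(4,4)
Op 5: place WQ@(4,3)
Per-piece attacks for W:
  WB@(1,1): attacks (2,2) (3,3) (4,4) (2,0) (0,2) (0,0) [ray(1,1) blocked at (4,4)]
  WK@(2,1): attacks (2,2) (2,0) (3,1) (1,1) (3,2) (3,0) (1,2) (1,0)
  WQ@(3,1): attacks (3,2) (3,3) (3,4) (3,0) (4,1) (2,1) (4,2) (4,0) (2,2) (1,3) (0,4) (2,0) [ray(-1,0) blocked at (2,1)]
  WQ@(4,3): attacks (4,4) (4,2) (4,1) (4,0) (3,3) (2,3) (1,3) (0,3) (3,4) (3,2) (2,1) [ray(0,1) blocked at (4,4); ray(-1,-1) blocked at (2,1)]
Union (21 distinct): (0,0) (0,2) (0,3) (0,4) (1,0) (1,1) (1,2) (1,3) (2,0) (2,1) (2,2) (2,3) (3,0) (3,1) (3,2) (3,3) (3,4) (4,0) (4,1) (4,2) (4,4)

Answer: 21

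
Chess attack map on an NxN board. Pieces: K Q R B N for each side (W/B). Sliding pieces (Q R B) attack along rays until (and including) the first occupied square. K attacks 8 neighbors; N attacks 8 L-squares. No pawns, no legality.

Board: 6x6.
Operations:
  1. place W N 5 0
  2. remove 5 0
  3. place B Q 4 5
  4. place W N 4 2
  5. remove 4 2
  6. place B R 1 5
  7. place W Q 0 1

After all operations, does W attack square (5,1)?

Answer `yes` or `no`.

Answer: yes

Derivation:
Op 1: place WN@(5,0)
Op 2: remove (5,0)
Op 3: place BQ@(4,5)
Op 4: place WN@(4,2)
Op 5: remove (4,2)
Op 6: place BR@(1,5)
Op 7: place WQ@(0,1)
Per-piece attacks for W:
  WQ@(0,1): attacks (0,2) (0,3) (0,4) (0,5) (0,0) (1,1) (2,1) (3,1) (4,1) (5,1) (1,2) (2,3) (3,4) (4,5) (1,0) [ray(1,1) blocked at (4,5)]
W attacks (5,1): yes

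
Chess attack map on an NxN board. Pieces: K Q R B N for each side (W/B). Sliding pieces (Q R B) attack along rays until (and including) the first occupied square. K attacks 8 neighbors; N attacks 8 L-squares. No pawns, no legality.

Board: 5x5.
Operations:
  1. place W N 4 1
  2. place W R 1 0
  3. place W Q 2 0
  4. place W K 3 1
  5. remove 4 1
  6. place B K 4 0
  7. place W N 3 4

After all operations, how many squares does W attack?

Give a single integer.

Op 1: place WN@(4,1)
Op 2: place WR@(1,0)
Op 3: place WQ@(2,0)
Op 4: place WK@(3,1)
Op 5: remove (4,1)
Op 6: place BK@(4,0)
Op 7: place WN@(3,4)
Per-piece attacks for W:
  WR@(1,0): attacks (1,1) (1,2) (1,3) (1,4) (2,0) (0,0) [ray(1,0) blocked at (2,0)]
  WQ@(2,0): attacks (2,1) (2,2) (2,3) (2,4) (3,0) (4,0) (1,0) (3,1) (1,1) (0,2) [ray(1,0) blocked at (4,0); ray(-1,0) blocked at (1,0); ray(1,1) blocked at (3,1)]
  WK@(3,1): attacks (3,2) (3,0) (4,1) (2,1) (4,2) (4,0) (2,2) (2,0)
  WN@(3,4): attacks (4,2) (2,2) (1,3)
Union (18 distinct): (0,0) (0,2) (1,0) (1,1) (1,2) (1,3) (1,4) (2,0) (2,1) (2,2) (2,3) (2,4) (3,0) (3,1) (3,2) (4,0) (4,1) (4,2)

Answer: 18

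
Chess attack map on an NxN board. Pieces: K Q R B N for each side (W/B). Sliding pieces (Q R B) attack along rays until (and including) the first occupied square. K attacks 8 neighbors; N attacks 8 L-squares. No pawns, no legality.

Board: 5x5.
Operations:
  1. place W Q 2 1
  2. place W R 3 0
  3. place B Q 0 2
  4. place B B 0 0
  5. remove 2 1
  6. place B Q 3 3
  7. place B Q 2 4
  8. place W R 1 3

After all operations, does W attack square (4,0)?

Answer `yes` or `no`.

Answer: yes

Derivation:
Op 1: place WQ@(2,1)
Op 2: place WR@(3,0)
Op 3: place BQ@(0,2)
Op 4: place BB@(0,0)
Op 5: remove (2,1)
Op 6: place BQ@(3,3)
Op 7: place BQ@(2,4)
Op 8: place WR@(1,3)
Per-piece attacks for W:
  WR@(1,3): attacks (1,4) (1,2) (1,1) (1,0) (2,3) (3,3) (0,3) [ray(1,0) blocked at (3,3)]
  WR@(3,0): attacks (3,1) (3,2) (3,3) (4,0) (2,0) (1,0) (0,0) [ray(0,1) blocked at (3,3); ray(-1,0) blocked at (0,0)]
W attacks (4,0): yes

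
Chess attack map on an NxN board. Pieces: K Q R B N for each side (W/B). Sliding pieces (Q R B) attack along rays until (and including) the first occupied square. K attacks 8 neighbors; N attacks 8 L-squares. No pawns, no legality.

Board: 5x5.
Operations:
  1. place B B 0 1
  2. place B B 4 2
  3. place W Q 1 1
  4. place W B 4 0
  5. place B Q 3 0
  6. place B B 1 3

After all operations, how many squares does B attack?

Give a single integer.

Answer: 17

Derivation:
Op 1: place BB@(0,1)
Op 2: place BB@(4,2)
Op 3: place WQ@(1,1)
Op 4: place WB@(4,0)
Op 5: place BQ@(3,0)
Op 6: place BB@(1,3)
Per-piece attacks for B:
  BB@(0,1): attacks (1,2) (2,3) (3,4) (1,0)
  BB@(1,3): attacks (2,4) (2,2) (3,1) (4,0) (0,4) (0,2) [ray(1,-1) blocked at (4,0)]
  BQ@(3,0): attacks (3,1) (3,2) (3,3) (3,4) (4,0) (2,0) (1,0) (0,0) (4,1) (2,1) (1,2) (0,3) [ray(1,0) blocked at (4,0)]
  BB@(4,2): attacks (3,3) (2,4) (3,1) (2,0)
Union (17 distinct): (0,0) (0,2) (0,3) (0,4) (1,0) (1,2) (2,0) (2,1) (2,2) (2,3) (2,4) (3,1) (3,2) (3,3) (3,4) (4,0) (4,1)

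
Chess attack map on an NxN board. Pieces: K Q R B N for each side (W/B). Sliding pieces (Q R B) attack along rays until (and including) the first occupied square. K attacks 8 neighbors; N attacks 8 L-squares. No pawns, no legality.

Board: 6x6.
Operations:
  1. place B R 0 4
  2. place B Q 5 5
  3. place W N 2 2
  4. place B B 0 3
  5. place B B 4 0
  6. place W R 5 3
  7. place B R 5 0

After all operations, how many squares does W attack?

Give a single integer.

Answer: 16

Derivation:
Op 1: place BR@(0,4)
Op 2: place BQ@(5,5)
Op 3: place WN@(2,2)
Op 4: place BB@(0,3)
Op 5: place BB@(4,0)
Op 6: place WR@(5,3)
Op 7: place BR@(5,0)
Per-piece attacks for W:
  WN@(2,2): attacks (3,4) (4,3) (1,4) (0,3) (3,0) (4,1) (1,0) (0,1)
  WR@(5,3): attacks (5,4) (5,5) (5,2) (5,1) (5,0) (4,3) (3,3) (2,3) (1,3) (0,3) [ray(0,1) blocked at (5,5); ray(0,-1) blocked at (5,0); ray(-1,0) blocked at (0,3)]
Union (16 distinct): (0,1) (0,3) (1,0) (1,3) (1,4) (2,3) (3,0) (3,3) (3,4) (4,1) (4,3) (5,0) (5,1) (5,2) (5,4) (5,5)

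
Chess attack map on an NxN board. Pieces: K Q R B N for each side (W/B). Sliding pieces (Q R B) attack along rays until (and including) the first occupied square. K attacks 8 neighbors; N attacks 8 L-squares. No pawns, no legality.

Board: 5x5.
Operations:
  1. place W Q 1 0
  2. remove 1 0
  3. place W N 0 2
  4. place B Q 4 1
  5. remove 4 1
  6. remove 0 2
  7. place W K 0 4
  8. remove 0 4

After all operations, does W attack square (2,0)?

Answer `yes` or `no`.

Op 1: place WQ@(1,0)
Op 2: remove (1,0)
Op 3: place WN@(0,2)
Op 4: place BQ@(4,1)
Op 5: remove (4,1)
Op 6: remove (0,2)
Op 7: place WK@(0,4)
Op 8: remove (0,4)
Per-piece attacks for W:
W attacks (2,0): no

Answer: no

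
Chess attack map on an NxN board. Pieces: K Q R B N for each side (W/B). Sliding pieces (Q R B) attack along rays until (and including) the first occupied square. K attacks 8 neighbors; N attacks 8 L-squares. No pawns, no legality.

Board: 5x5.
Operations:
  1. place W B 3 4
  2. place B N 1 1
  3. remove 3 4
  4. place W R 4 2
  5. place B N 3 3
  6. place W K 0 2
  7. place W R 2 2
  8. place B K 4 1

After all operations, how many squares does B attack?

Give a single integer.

Answer: 11

Derivation:
Op 1: place WB@(3,4)
Op 2: place BN@(1,1)
Op 3: remove (3,4)
Op 4: place WR@(4,2)
Op 5: place BN@(3,3)
Op 6: place WK@(0,2)
Op 7: place WR@(2,2)
Op 8: place BK@(4,1)
Per-piece attacks for B:
  BN@(1,1): attacks (2,3) (3,2) (0,3) (3,0)
  BN@(3,3): attacks (1,4) (4,1) (2,1) (1,2)
  BK@(4,1): attacks (4,2) (4,0) (3,1) (3,2) (3,0)
Union (11 distinct): (0,3) (1,2) (1,4) (2,1) (2,3) (3,0) (3,1) (3,2) (4,0) (4,1) (4,2)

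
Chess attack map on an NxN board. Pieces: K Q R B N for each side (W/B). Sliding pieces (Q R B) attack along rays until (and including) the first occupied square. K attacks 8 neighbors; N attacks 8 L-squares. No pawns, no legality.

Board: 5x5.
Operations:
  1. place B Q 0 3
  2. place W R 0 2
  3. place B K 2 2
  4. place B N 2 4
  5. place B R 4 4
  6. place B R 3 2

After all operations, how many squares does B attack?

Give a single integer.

Op 1: place BQ@(0,3)
Op 2: place WR@(0,2)
Op 3: place BK@(2,2)
Op 4: place BN@(2,4)
Op 5: place BR@(4,4)
Op 6: place BR@(3,2)
Per-piece attacks for B:
  BQ@(0,3): attacks (0,4) (0,2) (1,3) (2,3) (3,3) (4,3) (1,4) (1,2) (2,1) (3,0) [ray(0,-1) blocked at (0,2)]
  BK@(2,2): attacks (2,3) (2,1) (3,2) (1,2) (3,3) (3,1) (1,3) (1,1)
  BN@(2,4): attacks (3,2) (4,3) (1,2) (0,3)
  BR@(3,2): attacks (3,3) (3,4) (3,1) (3,0) (4,2) (2,2) [ray(-1,0) blocked at (2,2)]
  BR@(4,4): attacks (4,3) (4,2) (4,1) (4,0) (3,4) (2,4) [ray(-1,0) blocked at (2,4)]
Union (20 distinct): (0,2) (0,3) (0,4) (1,1) (1,2) (1,3) (1,4) (2,1) (2,2) (2,3) (2,4) (3,0) (3,1) (3,2) (3,3) (3,4) (4,0) (4,1) (4,2) (4,3)

Answer: 20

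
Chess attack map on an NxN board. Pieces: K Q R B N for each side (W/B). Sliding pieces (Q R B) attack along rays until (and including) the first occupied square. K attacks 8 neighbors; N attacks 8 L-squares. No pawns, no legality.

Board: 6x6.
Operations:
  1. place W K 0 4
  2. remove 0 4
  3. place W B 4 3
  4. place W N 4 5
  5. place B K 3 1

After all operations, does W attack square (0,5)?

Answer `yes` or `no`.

Op 1: place WK@(0,4)
Op 2: remove (0,4)
Op 3: place WB@(4,3)
Op 4: place WN@(4,5)
Op 5: place BK@(3,1)
Per-piece attacks for W:
  WB@(4,3): attacks (5,4) (5,2) (3,4) (2,5) (3,2) (2,1) (1,0)
  WN@(4,5): attacks (5,3) (3,3) (2,4)
W attacks (0,5): no

Answer: no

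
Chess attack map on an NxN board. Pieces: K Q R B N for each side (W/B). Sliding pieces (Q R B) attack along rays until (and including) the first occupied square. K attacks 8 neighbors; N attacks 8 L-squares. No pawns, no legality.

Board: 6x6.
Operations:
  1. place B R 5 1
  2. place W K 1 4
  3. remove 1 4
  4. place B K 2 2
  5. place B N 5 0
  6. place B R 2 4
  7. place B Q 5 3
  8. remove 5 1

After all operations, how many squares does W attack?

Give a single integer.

Op 1: place BR@(5,1)
Op 2: place WK@(1,4)
Op 3: remove (1,4)
Op 4: place BK@(2,2)
Op 5: place BN@(5,0)
Op 6: place BR@(2,4)
Op 7: place BQ@(5,3)
Op 8: remove (5,1)
Per-piece attacks for W:
Union (0 distinct): (none)

Answer: 0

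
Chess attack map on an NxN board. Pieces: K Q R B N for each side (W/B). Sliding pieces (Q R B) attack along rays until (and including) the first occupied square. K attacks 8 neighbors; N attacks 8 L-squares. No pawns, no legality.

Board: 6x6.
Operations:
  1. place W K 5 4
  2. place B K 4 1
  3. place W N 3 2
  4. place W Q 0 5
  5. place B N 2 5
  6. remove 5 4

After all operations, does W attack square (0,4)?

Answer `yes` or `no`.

Op 1: place WK@(5,4)
Op 2: place BK@(4,1)
Op 3: place WN@(3,2)
Op 4: place WQ@(0,5)
Op 5: place BN@(2,5)
Op 6: remove (5,4)
Per-piece attacks for W:
  WQ@(0,5): attacks (0,4) (0,3) (0,2) (0,1) (0,0) (1,5) (2,5) (1,4) (2,3) (3,2) [ray(1,0) blocked at (2,5); ray(1,-1) blocked at (3,2)]
  WN@(3,2): attacks (4,4) (5,3) (2,4) (1,3) (4,0) (5,1) (2,0) (1,1)
W attacks (0,4): yes

Answer: yes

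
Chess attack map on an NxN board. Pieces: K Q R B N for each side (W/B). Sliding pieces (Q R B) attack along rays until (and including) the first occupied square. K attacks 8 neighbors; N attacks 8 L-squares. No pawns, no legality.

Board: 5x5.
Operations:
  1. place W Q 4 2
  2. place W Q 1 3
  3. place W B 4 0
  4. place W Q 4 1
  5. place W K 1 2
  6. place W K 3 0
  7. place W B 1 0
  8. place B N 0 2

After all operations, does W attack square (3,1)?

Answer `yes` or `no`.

Answer: yes

Derivation:
Op 1: place WQ@(4,2)
Op 2: place WQ@(1,3)
Op 3: place WB@(4,0)
Op 4: place WQ@(4,1)
Op 5: place WK@(1,2)
Op 6: place WK@(3,0)
Op 7: place WB@(1,0)
Op 8: place BN@(0,2)
Per-piece attacks for W:
  WB@(1,0): attacks (2,1) (3,2) (4,3) (0,1)
  WK@(1,2): attacks (1,3) (1,1) (2,2) (0,2) (2,3) (2,1) (0,3) (0,1)
  WQ@(1,3): attacks (1,4) (1,2) (2,3) (3,3) (4,3) (0,3) (2,4) (2,2) (3,1) (4,0) (0,4) (0,2) [ray(0,-1) blocked at (1,2); ray(1,-1) blocked at (4,0); ray(-1,-1) blocked at (0,2)]
  WK@(3,0): attacks (3,1) (4,0) (2,0) (4,1) (2,1)
  WB@(4,0): attacks (3,1) (2,2) (1,3) [ray(-1,1) blocked at (1,3)]
  WQ@(4,1): attacks (4,2) (4,0) (3,1) (2,1) (1,1) (0,1) (3,2) (2,3) (1,4) (3,0) [ray(0,1) blocked at (4,2); ray(0,-1) blocked at (4,0); ray(-1,-1) blocked at (3,0)]
  WQ@(4,2): attacks (4,3) (4,4) (4,1) (3,2) (2,2) (1,2) (3,3) (2,4) (3,1) (2,0) [ray(0,-1) blocked at (4,1); ray(-1,0) blocked at (1,2)]
W attacks (3,1): yes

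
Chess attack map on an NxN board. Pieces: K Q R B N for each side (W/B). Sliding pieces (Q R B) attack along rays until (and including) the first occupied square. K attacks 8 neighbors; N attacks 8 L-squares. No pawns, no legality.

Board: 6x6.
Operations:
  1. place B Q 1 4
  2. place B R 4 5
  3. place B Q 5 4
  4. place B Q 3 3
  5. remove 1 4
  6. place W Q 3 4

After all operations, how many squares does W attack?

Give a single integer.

Answer: 14

Derivation:
Op 1: place BQ@(1,4)
Op 2: place BR@(4,5)
Op 3: place BQ@(5,4)
Op 4: place BQ@(3,3)
Op 5: remove (1,4)
Op 6: place WQ@(3,4)
Per-piece attacks for W:
  WQ@(3,4): attacks (3,5) (3,3) (4,4) (5,4) (2,4) (1,4) (0,4) (4,5) (4,3) (5,2) (2,5) (2,3) (1,2) (0,1) [ray(0,-1) blocked at (3,3); ray(1,0) blocked at (5,4); ray(1,1) blocked at (4,5)]
Union (14 distinct): (0,1) (0,4) (1,2) (1,4) (2,3) (2,4) (2,5) (3,3) (3,5) (4,3) (4,4) (4,5) (5,2) (5,4)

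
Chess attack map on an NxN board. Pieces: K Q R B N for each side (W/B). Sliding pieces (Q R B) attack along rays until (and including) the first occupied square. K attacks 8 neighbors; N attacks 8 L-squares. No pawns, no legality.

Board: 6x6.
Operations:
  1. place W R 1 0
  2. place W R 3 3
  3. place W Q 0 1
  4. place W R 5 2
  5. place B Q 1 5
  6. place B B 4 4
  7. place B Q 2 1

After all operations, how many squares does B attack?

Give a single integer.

Op 1: place WR@(1,0)
Op 2: place WR@(3,3)
Op 3: place WQ@(0,1)
Op 4: place WR@(5,2)
Op 5: place BQ@(1,5)
Op 6: place BB@(4,4)
Op 7: place BQ@(2,1)
Per-piece attacks for B:
  BQ@(1,5): attacks (1,4) (1,3) (1,2) (1,1) (1,0) (2,5) (3,5) (4,5) (5,5) (0,5) (2,4) (3,3) (0,4) [ray(0,-1) blocked at (1,0); ray(1,-1) blocked at (3,3)]
  BQ@(2,1): attacks (2,2) (2,3) (2,4) (2,5) (2,0) (3,1) (4,1) (5,1) (1,1) (0,1) (3,2) (4,3) (5,4) (3,0) (1,2) (0,3) (1,0) [ray(-1,0) blocked at (0,1); ray(-1,-1) blocked at (1,0)]
  BB@(4,4): attacks (5,5) (5,3) (3,5) (3,3) [ray(-1,-1) blocked at (3,3)]
Union (26 distinct): (0,1) (0,3) (0,4) (0,5) (1,0) (1,1) (1,2) (1,3) (1,4) (2,0) (2,2) (2,3) (2,4) (2,5) (3,0) (3,1) (3,2) (3,3) (3,5) (4,1) (4,3) (4,5) (5,1) (5,3) (5,4) (5,5)

Answer: 26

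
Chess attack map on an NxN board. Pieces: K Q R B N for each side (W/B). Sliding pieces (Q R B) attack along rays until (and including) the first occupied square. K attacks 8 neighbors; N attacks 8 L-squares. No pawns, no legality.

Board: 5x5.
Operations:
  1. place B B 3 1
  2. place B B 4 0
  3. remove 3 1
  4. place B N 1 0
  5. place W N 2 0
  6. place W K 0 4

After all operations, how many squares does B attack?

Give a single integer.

Answer: 5

Derivation:
Op 1: place BB@(3,1)
Op 2: place BB@(4,0)
Op 3: remove (3,1)
Op 4: place BN@(1,0)
Op 5: place WN@(2,0)
Op 6: place WK@(0,4)
Per-piece attacks for B:
  BN@(1,0): attacks (2,2) (3,1) (0,2)
  BB@(4,0): attacks (3,1) (2,2) (1,3) (0,4) [ray(-1,1) blocked at (0,4)]
Union (5 distinct): (0,2) (0,4) (1,3) (2,2) (3,1)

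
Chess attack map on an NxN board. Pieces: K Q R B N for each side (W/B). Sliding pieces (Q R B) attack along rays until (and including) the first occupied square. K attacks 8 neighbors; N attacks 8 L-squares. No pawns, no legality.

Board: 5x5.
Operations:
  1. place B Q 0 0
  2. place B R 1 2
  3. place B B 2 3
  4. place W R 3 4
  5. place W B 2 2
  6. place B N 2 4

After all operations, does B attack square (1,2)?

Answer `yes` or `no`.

Op 1: place BQ@(0,0)
Op 2: place BR@(1,2)
Op 3: place BB@(2,3)
Op 4: place WR@(3,4)
Op 5: place WB@(2,2)
Op 6: place BN@(2,4)
Per-piece attacks for B:
  BQ@(0,0): attacks (0,1) (0,2) (0,3) (0,4) (1,0) (2,0) (3,0) (4,0) (1,1) (2,2) [ray(1,1) blocked at (2,2)]
  BR@(1,2): attacks (1,3) (1,4) (1,1) (1,0) (2,2) (0,2) [ray(1,0) blocked at (2,2)]
  BB@(2,3): attacks (3,4) (3,2) (4,1) (1,4) (1,2) [ray(1,1) blocked at (3,4); ray(-1,-1) blocked at (1,2)]
  BN@(2,4): attacks (3,2) (4,3) (1,2) (0,3)
B attacks (1,2): yes

Answer: yes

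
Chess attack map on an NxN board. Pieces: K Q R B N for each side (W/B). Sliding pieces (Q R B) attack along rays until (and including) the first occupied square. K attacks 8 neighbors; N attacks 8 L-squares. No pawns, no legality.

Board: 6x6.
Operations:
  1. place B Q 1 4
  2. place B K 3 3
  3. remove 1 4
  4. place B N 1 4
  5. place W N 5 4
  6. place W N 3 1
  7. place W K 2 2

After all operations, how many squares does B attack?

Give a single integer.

Op 1: place BQ@(1,4)
Op 2: place BK@(3,3)
Op 3: remove (1,4)
Op 4: place BN@(1,4)
Op 5: place WN@(5,4)
Op 6: place WN@(3,1)
Op 7: place WK@(2,2)
Per-piece attacks for B:
  BN@(1,4): attacks (3,5) (2,2) (3,3) (0,2)
  BK@(3,3): attacks (3,4) (3,2) (4,3) (2,3) (4,4) (4,2) (2,4) (2,2)
Union (11 distinct): (0,2) (2,2) (2,3) (2,4) (3,2) (3,3) (3,4) (3,5) (4,2) (4,3) (4,4)

Answer: 11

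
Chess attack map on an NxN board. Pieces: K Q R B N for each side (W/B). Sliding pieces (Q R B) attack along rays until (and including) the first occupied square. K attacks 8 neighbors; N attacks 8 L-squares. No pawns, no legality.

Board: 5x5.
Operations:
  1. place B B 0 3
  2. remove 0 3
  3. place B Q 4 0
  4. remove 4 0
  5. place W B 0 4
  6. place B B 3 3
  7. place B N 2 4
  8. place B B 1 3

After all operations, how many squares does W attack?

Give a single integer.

Op 1: place BB@(0,3)
Op 2: remove (0,3)
Op 3: place BQ@(4,0)
Op 4: remove (4,0)
Op 5: place WB@(0,4)
Op 6: place BB@(3,3)
Op 7: place BN@(2,4)
Op 8: place BB@(1,3)
Per-piece attacks for W:
  WB@(0,4): attacks (1,3) [ray(1,-1) blocked at (1,3)]
Union (1 distinct): (1,3)

Answer: 1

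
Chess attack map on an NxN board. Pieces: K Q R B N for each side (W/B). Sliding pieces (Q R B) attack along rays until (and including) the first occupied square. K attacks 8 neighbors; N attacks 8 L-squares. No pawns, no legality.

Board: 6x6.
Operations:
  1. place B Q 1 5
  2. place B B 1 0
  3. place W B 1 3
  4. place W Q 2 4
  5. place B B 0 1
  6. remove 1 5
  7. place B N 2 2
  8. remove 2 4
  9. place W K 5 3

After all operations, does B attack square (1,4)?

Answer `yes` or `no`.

Op 1: place BQ@(1,5)
Op 2: place BB@(1,0)
Op 3: place WB@(1,3)
Op 4: place WQ@(2,4)
Op 5: place BB@(0,1)
Op 6: remove (1,5)
Op 7: place BN@(2,2)
Op 8: remove (2,4)
Op 9: place WK@(5,3)
Per-piece attacks for B:
  BB@(0,1): attacks (1,2) (2,3) (3,4) (4,5) (1,0) [ray(1,-1) blocked at (1,0)]
  BB@(1,0): attacks (2,1) (3,2) (4,3) (5,4) (0,1) [ray(-1,1) blocked at (0,1)]
  BN@(2,2): attacks (3,4) (4,3) (1,4) (0,3) (3,0) (4,1) (1,0) (0,1)
B attacks (1,4): yes

Answer: yes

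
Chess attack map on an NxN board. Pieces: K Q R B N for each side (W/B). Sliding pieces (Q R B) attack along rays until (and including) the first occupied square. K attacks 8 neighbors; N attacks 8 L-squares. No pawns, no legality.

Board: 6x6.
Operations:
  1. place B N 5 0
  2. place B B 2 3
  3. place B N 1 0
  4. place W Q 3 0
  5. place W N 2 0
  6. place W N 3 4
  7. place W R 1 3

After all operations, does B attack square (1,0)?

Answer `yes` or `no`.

Op 1: place BN@(5,0)
Op 2: place BB@(2,3)
Op 3: place BN@(1,0)
Op 4: place WQ@(3,0)
Op 5: place WN@(2,0)
Op 6: place WN@(3,4)
Op 7: place WR@(1,3)
Per-piece attacks for B:
  BN@(1,0): attacks (2,2) (3,1) (0,2)
  BB@(2,3): attacks (3,4) (3,2) (4,1) (5,0) (1,4) (0,5) (1,2) (0,1) [ray(1,1) blocked at (3,4); ray(1,-1) blocked at (5,0)]
  BN@(5,0): attacks (4,2) (3,1)
B attacks (1,0): no

Answer: no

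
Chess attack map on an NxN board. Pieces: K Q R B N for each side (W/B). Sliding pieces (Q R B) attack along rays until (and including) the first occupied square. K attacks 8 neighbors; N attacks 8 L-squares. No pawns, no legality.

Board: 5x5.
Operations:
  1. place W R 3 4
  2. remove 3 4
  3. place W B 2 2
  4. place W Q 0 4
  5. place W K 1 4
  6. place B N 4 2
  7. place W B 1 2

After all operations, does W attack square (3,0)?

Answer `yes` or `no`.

Op 1: place WR@(3,4)
Op 2: remove (3,4)
Op 3: place WB@(2,2)
Op 4: place WQ@(0,4)
Op 5: place WK@(1,4)
Op 6: place BN@(4,2)
Op 7: place WB@(1,2)
Per-piece attacks for W:
  WQ@(0,4): attacks (0,3) (0,2) (0,1) (0,0) (1,4) (1,3) (2,2) [ray(1,0) blocked at (1,4); ray(1,-1) blocked at (2,2)]
  WB@(1,2): attacks (2,3) (3,4) (2,1) (3,0) (0,3) (0,1)
  WK@(1,4): attacks (1,3) (2,4) (0,4) (2,3) (0,3)
  WB@(2,2): attacks (3,3) (4,4) (3,1) (4,0) (1,3) (0,4) (1,1) (0,0) [ray(-1,1) blocked at (0,4)]
W attacks (3,0): yes

Answer: yes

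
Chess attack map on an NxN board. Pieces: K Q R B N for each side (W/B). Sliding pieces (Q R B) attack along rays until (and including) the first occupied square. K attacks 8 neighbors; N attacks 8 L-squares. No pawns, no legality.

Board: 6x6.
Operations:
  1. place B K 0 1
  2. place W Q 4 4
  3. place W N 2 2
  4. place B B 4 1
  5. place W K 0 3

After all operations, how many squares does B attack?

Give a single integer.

Answer: 12

Derivation:
Op 1: place BK@(0,1)
Op 2: place WQ@(4,4)
Op 3: place WN@(2,2)
Op 4: place BB@(4,1)
Op 5: place WK@(0,3)
Per-piece attacks for B:
  BK@(0,1): attacks (0,2) (0,0) (1,1) (1,2) (1,0)
  BB@(4,1): attacks (5,2) (5,0) (3,2) (2,3) (1,4) (0,5) (3,0)
Union (12 distinct): (0,0) (0,2) (0,5) (1,0) (1,1) (1,2) (1,4) (2,3) (3,0) (3,2) (5,0) (5,2)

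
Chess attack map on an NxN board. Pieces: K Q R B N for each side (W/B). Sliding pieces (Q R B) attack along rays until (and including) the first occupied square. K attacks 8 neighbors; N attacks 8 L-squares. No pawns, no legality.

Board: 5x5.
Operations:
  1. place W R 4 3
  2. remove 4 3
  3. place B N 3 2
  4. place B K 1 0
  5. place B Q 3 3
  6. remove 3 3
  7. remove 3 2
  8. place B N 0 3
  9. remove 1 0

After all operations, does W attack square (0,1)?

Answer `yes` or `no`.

Answer: no

Derivation:
Op 1: place WR@(4,3)
Op 2: remove (4,3)
Op 3: place BN@(3,2)
Op 4: place BK@(1,0)
Op 5: place BQ@(3,3)
Op 6: remove (3,3)
Op 7: remove (3,2)
Op 8: place BN@(0,3)
Op 9: remove (1,0)
Per-piece attacks for W:
W attacks (0,1): no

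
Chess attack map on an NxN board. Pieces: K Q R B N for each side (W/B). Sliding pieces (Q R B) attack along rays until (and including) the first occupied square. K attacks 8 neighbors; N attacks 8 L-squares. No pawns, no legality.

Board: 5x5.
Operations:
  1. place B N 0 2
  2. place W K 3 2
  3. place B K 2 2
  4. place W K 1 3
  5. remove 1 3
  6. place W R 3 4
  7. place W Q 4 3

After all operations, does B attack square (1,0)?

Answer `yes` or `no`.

Answer: yes

Derivation:
Op 1: place BN@(0,2)
Op 2: place WK@(3,2)
Op 3: place BK@(2,2)
Op 4: place WK@(1,3)
Op 5: remove (1,3)
Op 6: place WR@(3,4)
Op 7: place WQ@(4,3)
Per-piece attacks for B:
  BN@(0,2): attacks (1,4) (2,3) (1,0) (2,1)
  BK@(2,2): attacks (2,3) (2,1) (3,2) (1,2) (3,3) (3,1) (1,3) (1,1)
B attacks (1,0): yes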